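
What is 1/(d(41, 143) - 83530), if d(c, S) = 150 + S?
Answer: -1/83237 ≈ -1.2014e-5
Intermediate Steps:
1/(d(41, 143) - 83530) = 1/((150 + 143) - 83530) = 1/(293 - 83530) = 1/(-83237) = -1/83237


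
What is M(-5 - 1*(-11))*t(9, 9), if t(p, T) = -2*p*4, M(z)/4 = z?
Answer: -1728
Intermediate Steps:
M(z) = 4*z
t(p, T) = -8*p
M(-5 - 1*(-11))*t(9, 9) = (4*(-5 - 1*(-11)))*(-8*9) = (4*(-5 + 11))*(-72) = (4*6)*(-72) = 24*(-72) = -1728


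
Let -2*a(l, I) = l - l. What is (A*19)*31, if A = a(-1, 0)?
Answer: 0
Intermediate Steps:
a(l, I) = 0 (a(l, I) = -(l - l)/2 = -1/2*0 = 0)
A = 0
(A*19)*31 = (0*19)*31 = 0*31 = 0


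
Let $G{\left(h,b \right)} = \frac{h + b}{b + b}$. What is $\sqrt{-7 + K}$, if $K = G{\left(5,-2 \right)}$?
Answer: $\frac{i \sqrt{31}}{2} \approx 2.7839 i$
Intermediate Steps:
$G{\left(h,b \right)} = \frac{b + h}{2 b}$
$K = - \frac{3}{4}$ ($K = \frac{-2 + 5}{2 \left(-2\right)} = \frac{1}{2} \left(- \frac{1}{2}\right) 3 = - \frac{3}{4} \approx -0.75$)
$\sqrt{-7 + K} = \sqrt{-7 - \frac{3}{4}} = \sqrt{- \frac{31}{4}} = \frac{i \sqrt{31}}{2}$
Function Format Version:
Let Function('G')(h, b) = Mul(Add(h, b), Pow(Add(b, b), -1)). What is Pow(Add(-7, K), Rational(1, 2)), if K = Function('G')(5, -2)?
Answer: Mul(Rational(1, 2), I, Pow(31, Rational(1, 2))) ≈ Mul(2.7839, I)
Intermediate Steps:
Function('G')(h, b) = Mul(Rational(1, 2), Pow(b, -1), Add(b, h)) (Function('G')(h, b) = Mul(Add(b, h), Pow(Mul(2, b), -1)) = Mul(Add(b, h), Mul(Rational(1, 2), Pow(b, -1))) = Mul(Rational(1, 2), Pow(b, -1), Add(b, h)))
K = Rational(-3, 4) (K = Mul(Rational(1, 2), Pow(-2, -1), Add(-2, 5)) = Mul(Rational(1, 2), Rational(-1, 2), 3) = Rational(-3, 4) ≈ -0.75000)
Pow(Add(-7, K), Rational(1, 2)) = Pow(Add(-7, Rational(-3, 4)), Rational(1, 2)) = Pow(Rational(-31, 4), Rational(1, 2)) = Mul(Rational(1, 2), I, Pow(31, Rational(1, 2)))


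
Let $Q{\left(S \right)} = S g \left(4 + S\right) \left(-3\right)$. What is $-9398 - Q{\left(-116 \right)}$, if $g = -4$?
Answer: $-165302$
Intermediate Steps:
$Q{\left(S \right)} = - 4 S \left(-12 - 3 S\right)$ ($Q{\left(S \right)} = S \left(-4\right) \left(4 + S\right) \left(-3\right) = - 4 S \left(-12 - 3 S\right)$)
$-9398 - Q{\left(-116 \right)} = -9398 - 12 \left(-116\right) \left(4 - 116\right) = -9398 - 12 \left(-116\right) \left(-112\right) = -9398 - 155904 = -165302$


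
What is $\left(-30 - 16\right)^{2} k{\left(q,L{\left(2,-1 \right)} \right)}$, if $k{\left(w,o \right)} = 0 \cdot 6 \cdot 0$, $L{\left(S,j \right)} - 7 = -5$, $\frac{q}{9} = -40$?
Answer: $0$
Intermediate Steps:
$q = -360$ ($q = 9 \left(-40\right) = -360$)
$L{\left(S,j \right)} = 2$ ($L{\left(S,j \right)} = 7 - 5 = 2$)
$k{\left(w,o \right)} = 0$ ($k{\left(w,o \right)} = 0 \cdot 0 = 0$)
$\left(-30 - 16\right)^{2} k{\left(q,L{\left(2,-1 \right)} \right)} = \left(-30 - 16\right)^{2} \cdot 0 = \left(-46\right)^{2} \cdot 0 = 2116 \cdot 0 = 0$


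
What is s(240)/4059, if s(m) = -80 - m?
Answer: -320/4059 ≈ -0.078837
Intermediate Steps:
s(240)/4059 = (-80 - 1*240)/4059 = (-80 - 240)*(1/4059) = -320*1/4059 = -320/4059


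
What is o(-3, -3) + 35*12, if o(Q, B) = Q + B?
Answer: 414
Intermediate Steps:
o(Q, B) = B + Q
o(-3, -3) + 35*12 = (-3 - 3) + 35*12 = -6 + 420 = 414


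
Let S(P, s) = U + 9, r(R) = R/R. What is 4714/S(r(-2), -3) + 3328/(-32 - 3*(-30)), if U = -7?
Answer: 70017/29 ≈ 2414.4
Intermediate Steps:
r(R) = 1
S(P, s) = 2 (S(P, s) = -7 + 9 = 2)
4714/S(r(-2), -3) + 3328/(-32 - 3*(-30)) = 4714/2 + 3328/(-32 - 3*(-30)) = 4714*(1/2) + 3328/(-32 + 90) = 2357 + 3328/58 = 2357 + 3328*(1/58) = 2357 + 1664/29 = 70017/29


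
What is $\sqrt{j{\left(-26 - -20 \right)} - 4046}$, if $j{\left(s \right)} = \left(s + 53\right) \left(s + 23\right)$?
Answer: $i \sqrt{3247} \approx 56.982 i$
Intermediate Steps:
$j{\left(s \right)} = \left(23 + s\right) \left(53 + s\right)$ ($j{\left(s \right)} = \left(53 + s\right) \left(23 + s\right) = \left(23 + s\right) \left(53 + s\right)$)
$\sqrt{j{\left(-26 - -20 \right)} - 4046} = \sqrt{\left(1219 + \left(-26 - -20\right)^{2} + 76 \left(-26 - -20\right)\right) - 4046} = \sqrt{\left(1219 + \left(-26 + 20\right)^{2} + 76 \left(-26 + 20\right)\right) - 4046} = \sqrt{\left(1219 + \left(-6\right)^{2} + 76 \left(-6\right)\right) - 4046} = \sqrt{\left(1219 + 36 - 456\right) - 4046} = \sqrt{799 - 4046} = \sqrt{-3247} = i \sqrt{3247}$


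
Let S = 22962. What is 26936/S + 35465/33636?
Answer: 286727771/128724972 ≈ 2.2274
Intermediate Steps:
26936/S + 35465/33636 = 26936/22962 + 35465/33636 = 26936*(1/22962) + 35465*(1/33636) = 13468/11481 + 35465/33636 = 286727771/128724972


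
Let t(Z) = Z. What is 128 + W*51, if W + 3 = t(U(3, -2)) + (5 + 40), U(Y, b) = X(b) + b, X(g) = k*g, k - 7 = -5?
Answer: 1964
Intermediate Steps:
k = 2 (k = 7 - 5 = 2)
X(g) = 2*g
U(Y, b) = 3*b (U(Y, b) = 2*b + b = 3*b)
W = 36 (W = -3 + (3*(-2) + (5 + 40)) = -3 + (-6 + 45) = -3 + 39 = 36)
128 + W*51 = 128 + 36*51 = 128 + 1836 = 1964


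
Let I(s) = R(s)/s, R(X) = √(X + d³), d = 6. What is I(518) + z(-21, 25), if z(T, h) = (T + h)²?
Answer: 16 + √734/518 ≈ 16.052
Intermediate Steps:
R(X) = √(216 + X) (R(X) = √(X + 6³) = √(X + 216) = √(216 + X))
I(s) = √(216 + s)/s
I(518) + z(-21, 25) = √(216 + 518)/518 + (-21 + 25)² = √734/518 + 4² = √734/518 + 16 = 16 + √734/518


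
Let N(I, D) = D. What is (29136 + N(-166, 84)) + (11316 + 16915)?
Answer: 57451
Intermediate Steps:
(29136 + N(-166, 84)) + (11316 + 16915) = (29136 + 84) + (11316 + 16915) = 29220 + 28231 = 57451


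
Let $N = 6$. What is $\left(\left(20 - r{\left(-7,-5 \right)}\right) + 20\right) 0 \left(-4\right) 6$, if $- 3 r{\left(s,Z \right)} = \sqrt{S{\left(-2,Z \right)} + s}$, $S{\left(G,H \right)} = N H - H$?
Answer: $0$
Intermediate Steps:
$S{\left(G,H \right)} = 5 H$ ($S{\left(G,H \right)} = 6 H - H = 5 H$)
$r{\left(s,Z \right)} = - \frac{\sqrt{s + 5 Z}}{3}$ ($r{\left(s,Z \right)} = - \frac{\sqrt{5 Z + s}}{3} = - \frac{\sqrt{s + 5 Z}}{3}$)
$\left(\left(20 - r{\left(-7,-5 \right)}\right) + 20\right) 0 \left(-4\right) 6 = \left(\left(20 - - \frac{\sqrt{-7 + 5 \left(-5\right)}}{3}\right) + 20\right) 0 \left(-4\right) 6 = \left(\left(20 - - \frac{\sqrt{-7 - 25}}{3}\right) + 20\right) 0 \cdot 6 = \left(\left(20 - - \frac{\sqrt{-32}}{3}\right) + 20\right) 0 = \left(\left(20 - - \frac{4 i \sqrt{2}}{3}\right) + 20\right) 0 = \left(\left(20 + \frac{4 i \sqrt{2}}{3}\right) + 20\right) 0 = \left(40 + \frac{4 i \sqrt{2}}{3}\right) 0 = 0$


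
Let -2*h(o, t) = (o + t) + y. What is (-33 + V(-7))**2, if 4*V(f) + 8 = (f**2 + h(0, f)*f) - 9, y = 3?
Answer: 3249/4 ≈ 812.25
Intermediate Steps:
h(o, t) = -3/2 - o/2 - t/2 (h(o, t) = -((o + t) + 3)/2 = -(3 + o + t)/2 = -3/2 - o/2 - t/2)
V(f) = -17/4 + f**2/4 + f*(-3/2 - f/2)/4 (V(f) = -2 + ((f**2 + (-3/2 - 1/2*0 - f/2)*f) - 9)/4 = -2 + ((f**2 + (-3/2 + 0 - f/2)*f) - 9)/4 = -2 + ((f**2 + (-3/2 - f/2)*f) - 9)/4 = -2 + ((f**2 + f*(-3/2 - f/2)) - 9)/4 = -2 + (-9 + f**2 + f*(-3/2 - f/2))/4 = -2 + (-9/4 + f**2/4 + f*(-3/2 - f/2)/4) = -17/4 + f**2/4 + f*(-3/2 - f/2)/4)
(-33 + V(-7))**2 = (-33 + (-17/4 - 3/8*(-7) + (1/8)*(-7)**2))**2 = (-33 + (-17/4 + 21/8 + (1/8)*49))**2 = (-33 + (-17/4 + 21/8 + 49/8))**2 = (-33 + 9/2)**2 = (-57/2)**2 = 3249/4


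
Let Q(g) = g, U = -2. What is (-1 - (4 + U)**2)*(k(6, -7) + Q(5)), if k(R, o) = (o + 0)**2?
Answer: -270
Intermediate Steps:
k(R, o) = o**2
(-1 - (4 + U)**2)*(k(6, -7) + Q(5)) = (-1 - (4 - 2)**2)*((-7)**2 + 5) = (-1 - 1*2**2)*(49 + 5) = (-1 - 1*4)*54 = (-1 - 4)*54 = -5*54 = -270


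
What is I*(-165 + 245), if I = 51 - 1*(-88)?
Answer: 11120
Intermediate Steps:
I = 139 (I = 51 + 88 = 139)
I*(-165 + 245) = 139*(-165 + 245) = 139*80 = 11120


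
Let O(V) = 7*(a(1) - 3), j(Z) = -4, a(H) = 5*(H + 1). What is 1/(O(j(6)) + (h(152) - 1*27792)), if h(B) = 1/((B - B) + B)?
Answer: -152/4216935 ≈ -3.6045e-5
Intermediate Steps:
h(B) = 1/B (h(B) = 1/(0 + B) = 1/B)
a(H) = 5 + 5*H (a(H) = 5*(1 + H) = 5 + 5*H)
O(V) = 49 (O(V) = 7*((5 + 5*1) - 3) = 7*((5 + 5) - 3) = 7*(10 - 3) = 7*7 = 49)
1/(O(j(6)) + (h(152) - 1*27792)) = 1/(49 + (1/152 - 1*27792)) = 1/(49 + (1/152 - 27792)) = 1/(49 - 4224383/152) = 1/(-4216935/152) = -152/4216935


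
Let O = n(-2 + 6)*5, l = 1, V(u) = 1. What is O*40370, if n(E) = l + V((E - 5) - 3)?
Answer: 403700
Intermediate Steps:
n(E) = 2 (n(E) = 1 + 1 = 2)
O = 10 (O = 2*5 = 10)
O*40370 = 10*40370 = 403700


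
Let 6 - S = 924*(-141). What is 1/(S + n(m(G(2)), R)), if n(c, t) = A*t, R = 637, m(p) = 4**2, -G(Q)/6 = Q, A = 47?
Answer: 1/160229 ≈ 6.2411e-6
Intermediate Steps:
G(Q) = -6*Q
m(p) = 16
S = 130290 (S = 6 - 924*(-141) = 6 - 1*(-130284) = 6 + 130284 = 130290)
n(c, t) = 47*t
1/(S + n(m(G(2)), R)) = 1/(130290 + 47*637) = 1/(130290 + 29939) = 1/160229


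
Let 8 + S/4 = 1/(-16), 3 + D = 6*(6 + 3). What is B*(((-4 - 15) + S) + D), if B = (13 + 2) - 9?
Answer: -3/2 ≈ -1.5000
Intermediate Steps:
D = 51 (D = -3 + 6*(6 + 3) = -3 + 6*9 = -3 + 54 = 51)
S = -129/4 (S = -32 + 4/(-16) = -32 + 4*(-1/16) = -32 - ¼ = -129/4 ≈ -32.250)
B = 6 (B = 15 - 9 = 6)
B*(((-4 - 15) + S) + D) = 6*(((-4 - 15) - 129/4) + 51) = 6*((-19 - 129/4) + 51) = 6*(-205/4 + 51) = 6*(-¼) = -3/2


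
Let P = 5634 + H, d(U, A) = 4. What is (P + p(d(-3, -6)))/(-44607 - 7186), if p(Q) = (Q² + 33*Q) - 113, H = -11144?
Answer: 5475/51793 ≈ 0.10571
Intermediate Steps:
P = -5510 (P = 5634 - 11144 = -5510)
p(Q) = -113 + Q² + 33*Q
(P + p(d(-3, -6)))/(-44607 - 7186) = (-5510 + (-113 + 4² + 33*4))/(-44607 - 7186) = (-5510 + (-113 + 16 + 132))/(-51793) = (-5510 + 35)*(-1/51793) = -5475*(-1/51793) = 5475/51793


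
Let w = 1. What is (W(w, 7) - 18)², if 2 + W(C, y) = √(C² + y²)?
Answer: 450 - 200*√2 ≈ 167.16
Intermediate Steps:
W(C, y) = -2 + √(C² + y²)
(W(w, 7) - 18)² = ((-2 + √(1² + 7²)) - 18)² = ((-2 + √(1 + 49)) - 18)² = ((-2 + √50) - 18)² = ((-2 + 5*√2) - 18)² = (-20 + 5*√2)²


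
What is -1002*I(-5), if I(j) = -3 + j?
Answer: 8016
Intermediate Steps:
-1002*I(-5) = -1002*(-3 - 5) = -1002*(-8) = 8016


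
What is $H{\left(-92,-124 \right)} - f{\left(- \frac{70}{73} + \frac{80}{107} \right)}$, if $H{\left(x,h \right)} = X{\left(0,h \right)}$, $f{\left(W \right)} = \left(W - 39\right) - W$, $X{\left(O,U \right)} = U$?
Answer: $-85$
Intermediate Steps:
$f{\left(W \right)} = -39$ ($f{\left(W \right)} = \left(-39 + W\right) - W = -39$)
$H{\left(x,h \right)} = h$
$H{\left(-92,-124 \right)} - f{\left(- \frac{70}{73} + \frac{80}{107} \right)} = -124 - -39 = -124 + 39 = -85$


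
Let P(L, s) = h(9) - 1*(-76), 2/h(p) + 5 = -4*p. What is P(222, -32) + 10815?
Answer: 446529/41 ≈ 10891.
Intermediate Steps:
h(p) = 2/(-5 - 4*p)
P(L, s) = 3114/41 (P(L, s) = -2/(5 + 4*9) - 1*(-76) = -2/(5 + 36) + 76 = -2/41 + 76 = 3114/41)
P(222, -32) + 10815 = 3114/41 + 10815 = 446529/41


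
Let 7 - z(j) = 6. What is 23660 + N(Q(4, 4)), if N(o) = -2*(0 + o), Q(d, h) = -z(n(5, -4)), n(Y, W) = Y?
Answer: 23662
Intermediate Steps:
z(j) = 1 (z(j) = 7 - 1*6 = 7 - 6 = 1)
Q(d, h) = -1 (Q(d, h) = -1*1 = -1)
N(o) = -2*o
23660 + N(Q(4, 4)) = 23660 - 2*(-1) = 23660 + 2 = 23662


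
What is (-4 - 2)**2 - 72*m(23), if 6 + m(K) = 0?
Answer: 468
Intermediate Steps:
m(K) = -6 (m(K) = -6 + 0 = -6)
(-4 - 2)**2 - 72*m(23) = (-4 - 2)**2 - 72*(-6) = (-6)**2 + 432 = 36 + 432 = 468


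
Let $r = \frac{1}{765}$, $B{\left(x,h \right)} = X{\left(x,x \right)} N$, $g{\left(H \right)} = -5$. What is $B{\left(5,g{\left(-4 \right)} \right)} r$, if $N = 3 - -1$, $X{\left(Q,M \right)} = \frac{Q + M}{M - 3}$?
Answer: $\frac{4}{153} \approx 0.026144$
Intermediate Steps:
$X{\left(Q,M \right)} = \frac{M + Q}{-3 + M}$
$N = 4$ ($N = 3 + 1 = 4$)
$B{\left(x,h \right)} = \frac{8 x}{-3 + x}$ ($B{\left(x,h \right)} = \frac{x + x}{-3 + x} 4 = \frac{2 x}{-3 + x} 4 = \frac{8 x}{-3 + x}$)
$r = \frac{1}{765} \approx 0.0013072$
$B{\left(5,g{\left(-4 \right)} \right)} r = 8 \cdot 5 \frac{1}{-3 + 5} \cdot \frac{1}{765} = 8 \cdot 5 \cdot \frac{1}{2} \cdot \frac{1}{765} = 20 \cdot \frac{1}{765} = \frac{4}{153}$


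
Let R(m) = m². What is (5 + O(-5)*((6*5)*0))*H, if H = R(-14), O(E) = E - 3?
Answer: 980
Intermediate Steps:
O(E) = -3 + E
H = 196 (H = (-14)² = 196)
(5 + O(-5)*((6*5)*0))*H = (5 + (-3 - 5)*((6*5)*0))*196 = (5 - 240*0)*196 = (5 - 8*0)*196 = (5 + 0)*196 = 5*196 = 980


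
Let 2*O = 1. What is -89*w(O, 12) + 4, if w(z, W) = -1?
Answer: 93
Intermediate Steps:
O = ½ (O = (½)*1 = ½ ≈ 0.50000)
-89*w(O, 12) + 4 = -89*(-1) + 4 = 89 + 4 = 93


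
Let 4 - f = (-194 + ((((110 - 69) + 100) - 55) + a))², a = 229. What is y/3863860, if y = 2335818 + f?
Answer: 2321181/3863860 ≈ 0.60074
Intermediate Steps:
f = -14637 (f = 4 - (-194 + ((((110 - 69) + 100) - 55) + 229))² = 4 - (-194 + (((41 + 100) - 55) + 229))² = 4 - (-194 + ((141 - 55) + 229))² = 4 - (-194 + (86 + 229))² = 4 - (-194 + 315)² = 4 - 1*121² = 4 - 1*14641 = 4 - 14641 = -14637)
y = 2321181 (y = 2335818 - 14637 = 2321181)
y/3863860 = 2321181/3863860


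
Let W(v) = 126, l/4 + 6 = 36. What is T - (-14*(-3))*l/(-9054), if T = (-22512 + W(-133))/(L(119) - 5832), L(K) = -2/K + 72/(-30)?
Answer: 3835903925/873076717 ≈ 4.3935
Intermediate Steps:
l = 120 (l = -24 + 4*36 = -24 + 144 = 120)
L(K) = -12/5 - 2/K (L(K) = -2/K + 72*(-1/30) = -2/K - 12/5 = -12/5 - 2/K)
T = 6659835/1735739 (T = (-22512 + 126)/((-12/5 - 2/119) - 5832) = -22386/((-12/5 - 2*1/119) - 5832) = -22386/((-12/5 - 2/119) - 5832) = -22386/(-1438/595 - 5832) = -22386/(-3471478/595) = -22386*(-595/3471478) = 6659835/1735739 ≈ 3.8369)
T - (-14*(-3))*l/(-9054) = 6659835/1735739 - -14*(-3)*120/(-9054) = 6659835/1735739 - 42*120*(-1)/9054 = 6659835/1735739 - 5040*(-1)/9054 = 6659835/1735739 - 1*(-280/503) = 6659835/1735739 + 280/503 = 3835903925/873076717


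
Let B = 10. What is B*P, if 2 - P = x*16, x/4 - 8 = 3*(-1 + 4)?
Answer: -10860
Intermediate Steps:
x = 68 (x = 32 + 4*(3*(-1 + 4)) = 32 + 4*(3*3) = 32 + 4*9 = 32 + 36 = 68)
P = -1086 (P = 2 - 68*16 = 2 - 1*1088 = 2 - 1088 = -1086)
B*P = 10*(-1086) = -10860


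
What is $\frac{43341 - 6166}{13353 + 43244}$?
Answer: $\frac{37175}{56597} \approx 0.65684$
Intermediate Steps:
$\frac{43341 - 6166}{13353 + 43244} = \frac{37175}{56597}$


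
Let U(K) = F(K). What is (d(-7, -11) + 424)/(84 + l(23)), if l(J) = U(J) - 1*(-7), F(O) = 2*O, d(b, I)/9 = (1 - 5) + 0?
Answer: 388/137 ≈ 2.8321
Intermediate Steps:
d(b, I) = -36 (d(b, I) = 9*((1 - 5) + 0) = 9*(-4 + 0) = 9*(-4) = -36)
U(K) = 2*K
l(J) = 7 + 2*J (l(J) = 2*J - 1*(-7) = 2*J + 7 = 7 + 2*J)
(d(-7, -11) + 424)/(84 + l(23)) = (-36 + 424)/(84 + (7 + 2*23)) = 388/(84 + (7 + 46)) = 388/(84 + 53) = 388/137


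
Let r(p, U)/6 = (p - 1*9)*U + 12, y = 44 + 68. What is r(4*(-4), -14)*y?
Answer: 243264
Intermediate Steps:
y = 112
r(p, U) = 72 + 6*U*(-9 + p) (r(p, U) = 6*((p - 1*9)*U + 12) = 6*((p - 9)*U + 12) = 6*((-9 + p)*U + 12) = 6*(U*(-9 + p) + 12) = 6*(12 + U*(-9 + p)) = 72 + 6*U*(-9 + p))
r(4*(-4), -14)*y = (72 - 54*(-14) + 6*(-14)*(4*(-4)))*112 = (72 + 756 + 6*(-14)*(-16))*112 = (72 + 756 + 1344)*112 = 2172*112 = 243264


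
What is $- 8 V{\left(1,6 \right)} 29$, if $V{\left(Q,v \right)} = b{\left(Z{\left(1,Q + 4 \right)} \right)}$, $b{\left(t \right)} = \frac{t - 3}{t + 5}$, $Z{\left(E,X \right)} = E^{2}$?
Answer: $\frac{232}{3} \approx 77.333$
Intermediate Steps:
$b{\left(t \right)} = \frac{-3 + t}{5 + t}$
$V{\left(Q,v \right)} = - \frac{1}{3}$ ($V{\left(Q,v \right)} = \frac{-3 + 1^{2}}{5 + 1^{2}} = \frac{-3 + 1}{5 + 1} = \frac{1}{6} \left(-2\right) = - \frac{1}{3}$)
$- 8 V{\left(1,6 \right)} 29 = \left(-8\right) \left(- \frac{1}{3}\right) 29 = \frac{8}{3} \cdot 29 = \frac{232}{3}$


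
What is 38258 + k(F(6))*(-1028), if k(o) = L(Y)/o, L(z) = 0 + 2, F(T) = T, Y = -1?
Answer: 113746/3 ≈ 37915.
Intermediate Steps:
L(z) = 2
k(o) = 2/o
38258 + k(F(6))*(-1028) = 38258 + (2/6)*(-1028) = 38258 + (2*(1/6))*(-1028) = 38258 + (1/3)*(-1028) = 38258 - 1028/3 = 113746/3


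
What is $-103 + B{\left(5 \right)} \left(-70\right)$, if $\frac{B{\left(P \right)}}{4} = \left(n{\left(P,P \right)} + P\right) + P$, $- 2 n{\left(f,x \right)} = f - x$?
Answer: $-2903$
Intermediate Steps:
$n{\left(f,x \right)} = \frac{x}{2} - \frac{f}{2}$ ($n{\left(f,x \right)} = - \frac{f - x}{2} = \frac{x}{2} - \frac{f}{2}$)
$B{\left(P \right)} = 8 P$ ($B{\left(P \right)} = 4 \left(\left(\left(\frac{P}{2} - \frac{P}{2}\right) + P\right) + P\right) = 4 \left(\left(0 + P\right) + P\right) = 4 \left(P + P\right) = 4 \cdot 2 P = 8 P$)
$-103 + B{\left(5 \right)} \left(-70\right) = -103 + 8 \cdot 5 \left(-70\right) = -103 + 40 \left(-70\right) = -103 - 2800 = -2903$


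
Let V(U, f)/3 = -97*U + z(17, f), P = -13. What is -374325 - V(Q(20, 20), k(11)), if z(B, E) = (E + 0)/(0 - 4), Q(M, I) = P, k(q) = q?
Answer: -1512399/4 ≈ -3.7810e+5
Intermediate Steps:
Q(M, I) = -13
z(B, E) = -E/4 (z(B, E) = E/(-4) = E*(-¼) = -E/4)
V(U, f) = -291*U - 3*f/4 (V(U, f) = 3*(-97*U - f/4) = -291*U - 3*f/4)
-374325 - V(Q(20, 20), k(11)) = -374325 - (-291*(-13) - ¾*11) = -374325 - (3783 - 33/4) = -374325 - 1*15099/4 = -374325 - 15099/4 = -1512399/4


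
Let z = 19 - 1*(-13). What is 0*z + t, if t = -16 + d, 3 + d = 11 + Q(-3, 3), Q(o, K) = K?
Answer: -5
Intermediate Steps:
d = 11 (d = -3 + (11 + 3) = -3 + 14 = 11)
z = 32 (z = 19 + 13 = 32)
t = -5 (t = -16 + 11 = -5)
0*z + t = 0*32 - 5 = 0 - 5 = -5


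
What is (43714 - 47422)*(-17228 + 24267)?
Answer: -26100612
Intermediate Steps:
(43714 - 47422)*(-17228 + 24267) = -3708*7039 = -26100612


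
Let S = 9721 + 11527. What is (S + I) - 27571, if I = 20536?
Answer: 14213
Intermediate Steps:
S = 21248
(S + I) - 27571 = (21248 + 20536) - 27571 = 41784 - 27571 = 14213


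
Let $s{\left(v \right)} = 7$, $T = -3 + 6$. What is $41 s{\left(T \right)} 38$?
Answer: $10906$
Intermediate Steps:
$T = 3$
$41 s{\left(T \right)} 38 = 41 \cdot 7 \cdot 38 = 287 \cdot 38 = 10906$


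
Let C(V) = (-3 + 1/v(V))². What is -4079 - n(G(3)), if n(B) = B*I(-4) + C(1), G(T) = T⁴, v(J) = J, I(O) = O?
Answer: -3759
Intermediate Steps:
C(V) = (-3 + 1/V)²
n(B) = 4 - 4*B (n(B) = B*(-4) + (-1 + 3*1)²/1² = -4*B + 1*(-1 + 3)² = -4*B + 1*2² = -4*B + 1*4 = -4*B + 4 = 4 - 4*B)
-4079 - n(G(3)) = -4079 - (4 - 4*3⁴) = -4079 - (4 - 4*81) = -4079 - (4 - 324) = -4079 - 1*(-320) = -4079 + 320 = -3759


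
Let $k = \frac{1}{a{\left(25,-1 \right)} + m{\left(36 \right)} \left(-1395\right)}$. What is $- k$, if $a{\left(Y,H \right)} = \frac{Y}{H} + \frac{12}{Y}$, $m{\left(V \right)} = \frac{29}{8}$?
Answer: $\frac{200}{1016279} \approx 0.0001968$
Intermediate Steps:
$m{\left(V \right)} = \frac{29}{8}$ ($m{\left(V \right)} = 29 \cdot \frac{1}{8} = \frac{29}{8}$)
$a{\left(Y,H \right)} = \frac{12}{Y} + \frac{Y}{H}$
$k = - \frac{200}{1016279}$ ($k = \frac{1}{\left(\frac{12}{25} + \frac{25}{-1}\right) + \frac{29}{8} \left(-1395\right)} = \frac{1}{\left(12 \cdot \frac{1}{25} + 25 \left(-1\right)\right) - \frac{40455}{8}} = \frac{1}{\left(\frac{12}{25} - 25\right) - \frac{40455}{8}} = \frac{1}{- \frac{613}{25} - \frac{40455}{8}} = \frac{1}{- \frac{1016279}{200}} = - \frac{200}{1016279} \approx -0.0001968$)
$- k = \left(-1\right) \left(- \frac{200}{1016279}\right) = \frac{200}{1016279}$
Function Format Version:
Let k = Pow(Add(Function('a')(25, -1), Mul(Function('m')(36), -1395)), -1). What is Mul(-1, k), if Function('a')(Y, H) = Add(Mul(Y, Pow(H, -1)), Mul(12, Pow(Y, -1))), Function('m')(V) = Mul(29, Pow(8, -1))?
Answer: Rational(200, 1016279) ≈ 0.00019680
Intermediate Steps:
Function('m')(V) = Rational(29, 8) (Function('m')(V) = Mul(29, Rational(1, 8)) = Rational(29, 8))
Function('a')(Y, H) = Add(Mul(12, Pow(Y, -1)), Mul(Y, Pow(H, -1)))
k = Rational(-200, 1016279) (k = Pow(Add(Add(Mul(12, Pow(25, -1)), Mul(25, Pow(-1, -1))), Mul(Rational(29, 8), -1395)), -1) = Pow(Add(Add(Mul(12, Rational(1, 25)), Mul(25, -1)), Rational(-40455, 8)), -1) = Pow(Add(Add(Rational(12, 25), -25), Rational(-40455, 8)), -1) = Pow(Add(Rational(-613, 25), Rational(-40455, 8)), -1) = Pow(Rational(-1016279, 200), -1) = Rational(-200, 1016279) ≈ -0.00019680)
Mul(-1, k) = Mul(-1, Rational(-200, 1016279)) = Rational(200, 1016279)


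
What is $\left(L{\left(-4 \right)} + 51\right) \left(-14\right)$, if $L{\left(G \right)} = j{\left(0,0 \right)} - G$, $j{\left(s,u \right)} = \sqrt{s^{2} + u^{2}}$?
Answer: $-770$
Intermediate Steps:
$L{\left(G \right)} = - G$ ($L{\left(G \right)} = \sqrt{0^{2} + 0^{2}} - G = \sqrt{0 + 0} - G = \sqrt{0} - G = 0 - G = - G$)
$\left(L{\left(-4 \right)} + 51\right) \left(-14\right) = \left(\left(-1\right) \left(-4\right) + 51\right) \left(-14\right) = \left(4 + 51\right) \left(-14\right) = 55 \left(-14\right) = -770$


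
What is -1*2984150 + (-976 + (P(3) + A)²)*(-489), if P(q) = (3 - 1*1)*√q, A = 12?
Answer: -2583170 - 23472*√3 ≈ -2.6238e+6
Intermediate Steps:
P(q) = 2*√q (P(q) = (3 - 1)*√q = 2*√q)
-1*2984150 + (-976 + (P(3) + A)²)*(-489) = -1*2984150 + (-976 + (2*√3 + 12)²)*(-489) = -2984150 + (-976 + (12 + 2*√3)²)*(-489) = -2984150 + (477264 - 489*(12 + 2*√3)²) = -2506886 - 489*(12 + 2*√3)²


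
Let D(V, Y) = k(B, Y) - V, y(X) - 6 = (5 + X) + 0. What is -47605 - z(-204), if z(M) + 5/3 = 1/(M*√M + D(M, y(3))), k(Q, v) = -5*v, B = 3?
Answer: -607486606301/12761430 - 102*I*√51/2126905 ≈ -47603.0 - 0.00034248*I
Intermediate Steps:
y(X) = 11 + X (y(X) = 6 + ((5 + X) + 0) = 6 + (5 + X) = 11 + X)
D(V, Y) = -V - 5*Y (D(V, Y) = -5*Y - V = -V - 5*Y)
z(M) = -5/3 + 1/(-70 + M^(3/2) - M) (z(M) = -5/3 + 1/(M*√M + (-M - 5*(11 + 3))) = -5/3 + 1/(M^(3/2) + (-M - 5*14)) = -5/3 + 1/(M^(3/2) + (-M - 70)) = -5/3 + 1/(M^(3/2) + (-70 - M)) = -5/3 + 1/(-70 + M^(3/2) - M))
-47605 - z(-204) = -47605 - (-353 - 5*(-204) + 5*(-204)^(3/2))/(3*(70 - 204 - (-204)^(3/2))) = -47605 - (-353 + 1020 + 5*(-408*I*√51))/(3*(70 - 204 - (-408)*I*√51)) = -47605 - (-353 + 1020 - 2040*I*√51)/(3*(70 - 204 + 408*I*√51)) = -47605 - (667 - 2040*I*√51)/(3*(-134 + 408*I*√51))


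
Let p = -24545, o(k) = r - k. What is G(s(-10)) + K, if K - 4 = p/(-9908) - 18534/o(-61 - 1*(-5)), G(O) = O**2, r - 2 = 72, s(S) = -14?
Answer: 38581989/644020 ≈ 59.908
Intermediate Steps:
r = 74 (r = 2 + 72 = 74)
o(k) = 74 - k
K = -87645931/644020 (K = 4 + (-24545/(-9908) - 18534/(74 - (-61 - 1*(-5)))) = 4 + (-24545*(-1/9908) - 18534/(74 - (-61 + 5))) = 4 + (24545/9908 - 18534/(74 - 1*(-56))) = 4 + (24545/9908 - 18534/(74 + 56)) = 4 + (24545/9908 - 18534/130) = 4 + (24545/9908 - 18534*1/130) = 4 + (24545/9908 - 9267/65) = 4 - 90222011/644020 = -87645931/644020 ≈ -136.09)
G(s(-10)) + K = (-14)**2 - 87645931/644020 = 196 - 87645931/644020 = 38581989/644020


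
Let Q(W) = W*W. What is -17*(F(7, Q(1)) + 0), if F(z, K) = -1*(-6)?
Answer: -102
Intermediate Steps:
Q(W) = W²
F(z, K) = 6
-17*(F(7, Q(1)) + 0) = -17*(6 + 0) = -17*6 = -102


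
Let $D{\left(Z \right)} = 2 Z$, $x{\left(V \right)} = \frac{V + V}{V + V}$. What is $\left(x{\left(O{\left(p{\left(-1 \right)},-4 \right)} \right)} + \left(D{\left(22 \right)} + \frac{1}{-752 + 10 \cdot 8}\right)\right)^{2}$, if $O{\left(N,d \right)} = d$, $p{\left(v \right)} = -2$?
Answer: $\frac{914397121}{451584} \approx 2024.9$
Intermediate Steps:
$x{\left(V \right)} = 1$ ($x{\left(V \right)} = \frac{2 V}{2 V} = 2 V \frac{1}{2 V} = 1$)
$\left(x{\left(O{\left(p{\left(-1 \right)},-4 \right)} \right)} + \left(D{\left(22 \right)} + \frac{1}{-752 + 10 \cdot 8}\right)\right)^{2} = \left(1 + \left(2 \cdot 22 + \frac{1}{-752 + 10 \cdot 8}\right)\right)^{2} = \left(1 + \left(44 + \frac{1}{-752 + 80}\right)\right)^{2} = \left(1 + \left(44 + \frac{1}{-672}\right)\right)^{2} = \left(1 + \left(44 - \frac{1}{672}\right)\right)^{2} = \left(1 + \frac{29567}{672}\right)^{2} = \left(\frac{30239}{672}\right)^{2} = \frac{914397121}{451584}$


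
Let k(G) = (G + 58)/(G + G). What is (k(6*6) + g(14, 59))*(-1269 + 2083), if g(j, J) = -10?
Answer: -127391/18 ≈ -7077.3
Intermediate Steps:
k(G) = (58 + G)/(2*G) (k(G) = (58 + G)/((2*G)) = (58 + G)*(1/(2*G)) = (58 + G)/(2*G))
(k(6*6) + g(14, 59))*(-1269 + 2083) = ((58 + 6*6)/(2*((6*6))) - 10)*(-1269 + 2083) = ((½)*(58 + 36)/36 - 10)*814 = ((½)*(1/36)*94 - 10)*814 = (47/36 - 10)*814 = -313/36*814 = -127391/18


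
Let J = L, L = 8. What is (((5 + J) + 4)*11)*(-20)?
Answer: -3740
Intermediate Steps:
J = 8
(((5 + J) + 4)*11)*(-20) = (((5 + 8) + 4)*11)*(-20) = ((13 + 4)*11)*(-20) = (17*11)*(-20) = 187*(-20) = -3740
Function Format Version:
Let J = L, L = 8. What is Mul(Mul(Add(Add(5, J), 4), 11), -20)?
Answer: -3740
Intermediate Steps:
J = 8
Mul(Mul(Add(Add(5, J), 4), 11), -20) = Mul(Mul(Add(Add(5, 8), 4), 11), -20) = Mul(Mul(Add(13, 4), 11), -20) = Mul(Mul(17, 11), -20) = Mul(187, -20) = -3740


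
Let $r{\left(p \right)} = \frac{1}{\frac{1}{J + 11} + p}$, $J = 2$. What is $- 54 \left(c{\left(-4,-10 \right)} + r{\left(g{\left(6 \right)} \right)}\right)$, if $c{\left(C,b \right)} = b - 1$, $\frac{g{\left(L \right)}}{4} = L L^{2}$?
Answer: $\frac{6671700}{11233} \approx 593.94$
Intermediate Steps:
$g{\left(L \right)} = 4 L^{3}$ ($g{\left(L \right)} = 4 L L^{2} = 4 L^{3}$)
$c{\left(C,b \right)} = -1 + b$
$r{\left(p \right)} = \frac{1}{\frac{1}{13} + p}$ ($r{\left(p \right)} = \frac{1}{\frac{1}{2 + 11} + p} = \frac{1}{\frac{1}{13} + p}$)
$- 54 \left(c{\left(-4,-10 \right)} + r{\left(g{\left(6 \right)} \right)}\right) = - 54 \left(\left(-1 - 10\right) + \frac{13}{1 + 13 \cdot 4 \cdot 6^{3}}\right) = - 54 \left(-11 + \frac{13}{1 + 13 \cdot 4 \cdot 216}\right) = - 54 \left(-11 + \frac{13}{1 + 13 \cdot 864}\right) = - 54 \left(-11 + \frac{13}{1 + 11232}\right) = - 54 \left(-11 + \frac{13}{11233}\right) = \left(-54\right) \left(- \frac{123550}{11233}\right) = \frac{6671700}{11233}$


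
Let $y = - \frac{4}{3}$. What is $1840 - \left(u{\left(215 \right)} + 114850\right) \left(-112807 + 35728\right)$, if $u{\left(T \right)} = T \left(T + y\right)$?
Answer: $12393405785$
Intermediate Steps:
$y = - \frac{4}{3}$ ($y = \left(-4\right) \frac{1}{3} = - \frac{4}{3} \approx -1.3333$)
$u{\left(T \right)} = T \left(- \frac{4}{3} + T\right)$ ($u{\left(T \right)} = T \left(T - \frac{4}{3}\right) = T \left(- \frac{4}{3} + T\right)$)
$1840 - \left(u{\left(215 \right)} + 114850\right) \left(-112807 + 35728\right) = 1840 - \left(\frac{1}{3} \cdot 215 \left(-4 + 3 \cdot 215\right) + 114850\right) \left(-112807 + 35728\right) = 1840 - \left(\frac{1}{3} \cdot 215 \left(-4 + 645\right) + 114850\right) \left(-77079\right) = 1840 - \left(\frac{1}{3} \cdot 215 \cdot 641 + 114850\right) \left(-77079\right) = 1840 - \left(\frac{137815}{3} + 114850\right) \left(-77079\right) = 1840 - \frac{482365}{3} \left(-77079\right) = 1840 - -12393403945 = 1840 + 12393403945 = 12393405785$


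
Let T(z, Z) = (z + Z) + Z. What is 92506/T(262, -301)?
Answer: -46253/170 ≈ -272.08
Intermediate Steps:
T(z, Z) = z + 2*Z (T(z, Z) = (Z + z) + Z = z + 2*Z)
92506/T(262, -301) = 92506/(262 + 2*(-301)) = 92506/(262 - 602) = 92506/(-340) = 92506*(-1/340) = -46253/170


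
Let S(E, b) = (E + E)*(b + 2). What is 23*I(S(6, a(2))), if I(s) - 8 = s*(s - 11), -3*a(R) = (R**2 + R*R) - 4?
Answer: -368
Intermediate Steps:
a(R) = 4/3 - 2*R**2/3 (a(R) = -((R**2 + R*R) - 4)/3 = -((R**2 + R**2) - 4)/3 = -(2*R**2 - 4)/3 = -(-4 + 2*R**2)/3 = 4/3 - 2*R**2/3)
S(E, b) = 2*E*(2 + b) (S(E, b) = (2*E)*(2 + b) = 2*E*(2 + b))
I(s) = 8 + s*(-11 + s) (I(s) = 8 + s*(s - 11) = 8 + s*(-11 + s))
23*I(S(6, a(2))) = 23*(8 + (2*6*(2 + (4/3 - 2/3*2**2)))**2 - 22*6*(2 + (4/3 - 2/3*2**2))) = 23*(8 + (2*6*(2 + (4/3 - 2/3*4)))**2 - 22*6*(2 + (4/3 - 2/3*4))) = 23*(8 + (2*6*(2 + (4/3 - 8/3)))**2 - 22*6*(2 + (4/3 - 8/3))) = 23*(8 + (2*6*(2 - 4/3))**2 - 22*6*(2 - 4/3)) = 23*(8 + (2*6*(2/3))**2 - 22*6*2/3) = 23*(8 + 8**2 - 11*8) = 23*(8 + 64 - 88) = 23*(-16) = -368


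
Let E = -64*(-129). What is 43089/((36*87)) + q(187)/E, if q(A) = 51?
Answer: 9886181/718272 ≈ 13.764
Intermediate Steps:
E = 8256
43089/((36*87)) + q(187)/E = 43089/((36*87)) + 51/8256 = 43089/3132 + 51*(1/8256) = 43089*(1/3132) + 17/2752 = 14363/1044 + 17/2752 = 9886181/718272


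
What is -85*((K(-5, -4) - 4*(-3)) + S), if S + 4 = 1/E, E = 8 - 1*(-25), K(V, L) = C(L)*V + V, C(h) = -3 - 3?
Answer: -92650/33 ≈ -2807.6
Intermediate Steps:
C(h) = -6
K(V, L) = -5*V (K(V, L) = -6*V + V = -5*V)
E = 33 (E = 8 + 25 = 33)
S = -131/33 (S = -4 + 1/33 = -131/33 ≈ -3.9697)
-85*((K(-5, -4) - 4*(-3)) + S) = -85*((-5*(-5) - 4*(-3)) - 131/33) = -85*((25 + 12) - 131/33) = -85*(37 - 131/33) = -85*1090/33 = -92650/33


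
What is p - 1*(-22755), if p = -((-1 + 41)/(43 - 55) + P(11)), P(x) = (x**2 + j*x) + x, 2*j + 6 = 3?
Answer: 135857/6 ≈ 22643.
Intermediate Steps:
j = -3/2 (j = -3 + (1/2)*3 = -3 + 3/2 = -3/2 ≈ -1.5000)
P(x) = x**2 - x/2 (P(x) = (x**2 - 3*x/2) + x = x**2 - x/2)
p = -673/6 (p = -((-1 + 41)/(43 - 55) + 11*(-1/2 + 11)) = -(40/(-12) + 11*(21/2)) = -(40*(-1/12) + 231/2) = -(-10/3 + 231/2) = -1*673/6 = -673/6 ≈ -112.17)
p - 1*(-22755) = -673/6 - 1*(-22755) = -673/6 + 22755 = 135857/6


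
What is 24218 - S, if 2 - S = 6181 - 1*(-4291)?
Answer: 34688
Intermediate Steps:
S = -10470 (S = 2 - (6181 - 1*(-4291)) = 2 - (6181 + 4291) = 2 - 1*10472 = 2 - 10472 = -10470)
24218 - S = 24218 - 1*(-10470) = 24218 + 10470 = 34688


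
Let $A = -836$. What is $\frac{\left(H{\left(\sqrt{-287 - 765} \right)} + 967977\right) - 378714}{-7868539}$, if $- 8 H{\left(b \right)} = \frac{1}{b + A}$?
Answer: $- \frac{824906916857}{11015136271944} - \frac{i \sqrt{263}}{22030272543888} \approx -0.074888 - 7.3614 \cdot 10^{-13} i$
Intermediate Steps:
$H{\left(b \right)} = - \frac{1}{8 \left(-836 + b\right)}$ ($H{\left(b \right)} = - \frac{1}{8 \left(b - 836\right)} = - \frac{1}{8 \left(-836 + b\right)}$)
$\frac{\left(H{\left(\sqrt{-287 - 765} \right)} + 967977\right) - 378714}{-7868539} = \frac{\left(- \frac{1}{-6688 + 8 \sqrt{-287 - 765}} + 967977\right) - 378714}{-7868539} = \left(\left(- \frac{1}{-6688 + 8 \sqrt{-1052}} + 967977\right) - 378714\right) \left(- \frac{1}{7868539}\right) = \left(\left(- \frac{1}{-6688 + 8 \cdot 2 i \sqrt{263}} + 967977\right) - 378714\right) \left(- \frac{1}{7868539}\right) = \left(\left(- \frac{1}{-6688 + 16 i \sqrt{263}} + 967977\right) - 378714\right) \left(- \frac{1}{7868539}\right) = \left(\left(967977 - \frac{1}{-6688 + 16 i \sqrt{263}}\right) - 378714\right) \left(- \frac{1}{7868539}\right) = \left(589263 - \frac{1}{-6688 + 16 i \sqrt{263}}\right) \left(- \frac{1}{7868539}\right) = - \frac{589263}{7868539} + \frac{1}{7868539 \left(-6688 + 16 i \sqrt{263}\right)}$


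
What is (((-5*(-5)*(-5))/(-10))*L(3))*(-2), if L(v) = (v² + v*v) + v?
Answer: -525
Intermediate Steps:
L(v) = v + 2*v² (L(v) = (v² + v²) + v = 2*v² + v = v + 2*v²)
(((-5*(-5)*(-5))/(-10))*L(3))*(-2) = (((-5*(-5)*(-5))/(-10))*(3*(1 + 2*3)))*(-2) = (((25*(-5))*(-⅒))*(3*(1 + 6)))*(-2) = ((-125*(-⅒))*(3*7))*(-2) = ((25/2)*21)*(-2) = (525/2)*(-2) = -525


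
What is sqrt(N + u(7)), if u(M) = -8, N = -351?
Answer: I*sqrt(359) ≈ 18.947*I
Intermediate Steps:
sqrt(N + u(7)) = sqrt(-351 - 8) = sqrt(-359) = I*sqrt(359)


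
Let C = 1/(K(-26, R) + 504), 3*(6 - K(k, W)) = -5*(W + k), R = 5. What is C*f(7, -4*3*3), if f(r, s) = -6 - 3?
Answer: -9/475 ≈ -0.018947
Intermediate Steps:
f(r, s) = -9
K(k, W) = 6 + 5*W/3 + 5*k/3 (K(k, W) = 6 - (-5)*(W + k)/3 = 6 - (-5*W - 5*k)/3 = 6 + (5*W/3 + 5*k/3) = 6 + 5*W/3 + 5*k/3)
C = 1/475 (C = 1/((6 + (5/3)*5 + (5/3)*(-26)) + 504) = 1/((6 + 25/3 - 130/3) + 504) = 1/(-29 + 504) = 1/475 ≈ 0.0021053)
C*f(7, -4*3*3) = (1/475)*(-9) = -9/475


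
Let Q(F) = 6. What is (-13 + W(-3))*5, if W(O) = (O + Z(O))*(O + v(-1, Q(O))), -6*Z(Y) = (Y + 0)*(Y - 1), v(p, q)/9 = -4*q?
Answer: 5410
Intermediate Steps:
v(p, q) = -36*q (v(p, q) = 9*(-4*q) = -36*q)
Z(Y) = -Y*(-1 + Y)/6 (Z(Y) = -(Y + 0)*(Y - 1)/6 = -Y*(-1 + Y)/6)
W(O) = (-216 + O)*(O + O*(1 - O)/6) (W(O) = (O + O*(1 - O)/6)*(O - 36*6) = (O + O*(1 - O)/6)*(O - 216) = (O + O*(1 - O)/6)*(-216 + O) = (-216 + O)*(O + O*(1 - O)/6))
(-13 + W(-3))*5 = (-13 + (⅙)*(-3)*(-1512 - 1*(-3)² + 223*(-3)))*5 = (-13 + (⅙)*(-3)*(-1512 - 1*9 - 669))*5 = (-13 + (⅙)*(-3)*(-1512 - 9 - 669))*5 = (-13 + (⅙)*(-3)*(-2190))*5 = (-13 + 1095)*5 = 1082*5 = 5410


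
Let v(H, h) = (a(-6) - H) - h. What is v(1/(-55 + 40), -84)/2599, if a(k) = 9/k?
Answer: 2477/77970 ≈ 0.031769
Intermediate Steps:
v(H, h) = -3/2 - H - h (v(H, h) = (9/(-6) - H) - h = (9*(-⅙) - H) - h = (-3/2 - H) - h = -3/2 - H - h)
v(1/(-55 + 40), -84)/2599 = (-3/2 - 1/(-55 + 40) - 1*(-84))/2599 = (-3/2 - 1/(-15) + 84)*(1/2599) = (-3/2 - 1*(-1/15) + 84)*(1/2599) = (-3/2 + 1/15 + 84)*(1/2599) = (2477/30)*(1/2599) = 2477/77970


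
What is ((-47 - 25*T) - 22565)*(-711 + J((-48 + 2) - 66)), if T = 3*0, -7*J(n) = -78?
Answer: 110776188/7 ≈ 1.5825e+7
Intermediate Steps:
J(n) = 78/7 (J(n) = -⅐*(-78) = 78/7)
T = 0
((-47 - 25*T) - 22565)*(-711 + J((-48 + 2) - 66)) = ((-47 - 25*0) - 22565)*(-711 + 78/7) = ((-47 + 0) - 22565)*(-4899/7) = (-47 - 22565)*(-4899/7) = -22612*(-4899/7) = 110776188/7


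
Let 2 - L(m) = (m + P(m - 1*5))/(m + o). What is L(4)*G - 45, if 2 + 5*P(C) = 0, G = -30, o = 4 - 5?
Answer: -69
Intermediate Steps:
o = -1
P(C) = -⅖ (P(C) = -⅖ + (⅕)*0 = -⅖ + 0 = -⅖)
L(m) = 2 - (-⅖ + m)/(-1 + m) (L(m) = 2 - (m - ⅖)/(m - 1) = 2 - (-⅖ + m)/(-1 + m))
L(4)*G - 45 = ((-8/5 + 4)/(-1 + 4))*(-30) - 45 = ((12/5)/3)*(-30) - 45 = ((⅓)*(12/5))*(-30) - 45 = (⅘)*(-30) - 45 = -24 - 45 = -69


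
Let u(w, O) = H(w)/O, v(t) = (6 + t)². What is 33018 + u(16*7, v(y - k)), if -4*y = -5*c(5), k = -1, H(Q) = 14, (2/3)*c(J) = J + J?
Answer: 350288186/10609 ≈ 33018.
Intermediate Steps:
c(J) = 3*J (c(J) = 3*(J + J)/2 = 3*(2*J)/2 = 3*J)
y = 75/4 (y = -(-5)*3*5/4 = -(-5)*15/4 = -¼*(-75) = 75/4 ≈ 18.750)
u(w, O) = 14/O
33018 + u(16*7, v(y - k)) = 33018 + 14/((6 + (75/4 - 1*(-1)))²) = 33018 + 14/((6 + (75/4 + 1))²) = 33018 + 14/((6 + 79/4)²) = 33018 + 14/((103/4)²) = 33018 + 14/(10609/16) = 33018 + 14*(16/10609) = 33018 + 224/10609 = 350288186/10609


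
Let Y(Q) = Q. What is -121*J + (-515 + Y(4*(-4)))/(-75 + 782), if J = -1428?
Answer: 122160585/707 ≈ 1.7279e+5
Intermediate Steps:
-121*J + (-515 + Y(4*(-4)))/(-75 + 782) = -121*(-1428) + (-515 + 4*(-4))/(-75 + 782) = 172788 + (-515 - 16)/707 = 172788 - 531*1/707 = 172788 - 531/707 = 122160585/707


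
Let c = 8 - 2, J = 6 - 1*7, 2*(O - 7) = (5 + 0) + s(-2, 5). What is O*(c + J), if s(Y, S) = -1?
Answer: 45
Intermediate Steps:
O = 9 (O = 7 + ((5 + 0) - 1)/2 = 7 + (5 - 1)/2 = 7 + (1/2)*4 = 7 + 2 = 9)
J = -1 (J = 6 - 7 = -1)
c = 6
O*(c + J) = 9*(6 - 1) = 9*5 = 45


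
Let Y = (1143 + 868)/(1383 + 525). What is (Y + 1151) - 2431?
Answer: -2440229/1908 ≈ -1278.9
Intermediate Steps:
Y = 2011/1908 ≈ 1.0540
(Y + 1151) - 2431 = (2011/1908 + 1151) - 2431 = 2198119/1908 - 2431 = -2440229/1908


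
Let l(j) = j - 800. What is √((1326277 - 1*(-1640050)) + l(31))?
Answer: √2965558 ≈ 1722.1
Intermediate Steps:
l(j) = -800 + j
√((1326277 - 1*(-1640050)) + l(31)) = √((1326277 - 1*(-1640050)) + (-800 + 31)) = √((1326277 + 1640050) - 769) = √(2966327 - 769) = √2965558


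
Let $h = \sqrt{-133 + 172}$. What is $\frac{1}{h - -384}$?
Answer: $\frac{128}{49139} - \frac{\sqrt{39}}{147417} \approx 0.0025625$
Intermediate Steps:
$h = \sqrt{39} \approx 6.245$
$\frac{1}{h - -384} = \frac{1}{\sqrt{39} - -384} = \frac{1}{\sqrt{39} + 384} = \frac{1}{384 + \sqrt{39}}$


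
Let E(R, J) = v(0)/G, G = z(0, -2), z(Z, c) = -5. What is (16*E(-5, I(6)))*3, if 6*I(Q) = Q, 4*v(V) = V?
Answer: 0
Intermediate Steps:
v(V) = V/4
G = -5
I(Q) = Q/6
E(R, J) = 0 (E(R, J) = ((1/4)*0)/(-5) = 0*(-1/5) = 0)
(16*E(-5, I(6)))*3 = (16*0)*3 = 0*3 = 0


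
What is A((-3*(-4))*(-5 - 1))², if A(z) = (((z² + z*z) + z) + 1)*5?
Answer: 2650705225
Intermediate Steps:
A(z) = 5 + 5*z + 10*z² (A(z) = (((z² + z²) + z) + 1)*5 = ((2*z² + z) + 1)*5 = ((z + 2*z²) + 1)*5 = (1 + z + 2*z²)*5 = 5 + 5*z + 10*z²)
A((-3*(-4))*(-5 - 1))² = (5 + 5*((-3*(-4))*(-5 - 1)) + 10*((-3*(-4))*(-5 - 1))²)² = (5 + 5*(12*(-6)) + 10*(12*(-6))²)² = (5 + 5*(-72) + 10*(-72)²)² = (5 - 360 + 10*5184)² = (5 - 360 + 51840)² = 51485² = 2650705225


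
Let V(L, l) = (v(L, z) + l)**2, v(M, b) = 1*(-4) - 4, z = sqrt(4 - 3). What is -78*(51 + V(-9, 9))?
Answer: -4056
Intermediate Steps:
z = 1 (z = sqrt(1) = 1)
v(M, b) = -8 (v(M, b) = -4 - 4 = -8)
V(L, l) = (-8 + l)**2
-78*(51 + V(-9, 9)) = -78*(51 + (-8 + 9)**2) = -78*(51 + 1**2) = -78*(51 + 1) = -78*52 = -4056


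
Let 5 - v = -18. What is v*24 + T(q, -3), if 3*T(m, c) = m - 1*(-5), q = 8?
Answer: 1669/3 ≈ 556.33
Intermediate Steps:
T(m, c) = 5/3 + m/3 (T(m, c) = (m - 1*(-5))/3 = (m + 5)/3 = (5 + m)/3 = 5/3 + m/3)
v = 23 (v = 5 - 1*(-18) = 5 + 18 = 23)
v*24 + T(q, -3) = 23*24 + (5/3 + (⅓)*8) = 552 + (5/3 + 8/3) = 552 + 13/3 = 1669/3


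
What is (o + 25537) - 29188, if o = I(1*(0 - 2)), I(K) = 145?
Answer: -3506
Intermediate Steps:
o = 145
(o + 25537) - 29188 = (145 + 25537) - 29188 = 25682 - 29188 = -3506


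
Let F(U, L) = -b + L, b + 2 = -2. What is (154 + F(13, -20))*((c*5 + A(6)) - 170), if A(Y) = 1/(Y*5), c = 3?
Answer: -106927/5 ≈ -21385.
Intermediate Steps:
b = -4 (b = -2 - 2 = -4)
A(Y) = 1/(5*Y)
F(U, L) = 4 + L (F(U, L) = -1*(-4) + L = 4 + L)
(154 + F(13, -20))*((c*5 + A(6)) - 170) = (154 + (4 - 20))*((3*5 + (⅕)/6) - 170) = (154 - 16)*((15 + (⅕)*(⅙)) - 170) = 138*((15 + 1/30) - 170) = 138*(451/30 - 170) = 138*(-4649/30) = -106927/5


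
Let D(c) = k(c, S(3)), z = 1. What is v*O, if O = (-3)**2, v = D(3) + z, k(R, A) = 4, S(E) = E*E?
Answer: 45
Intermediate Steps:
S(E) = E**2
D(c) = 4
v = 5 (v = 4 + 1 = 5)
O = 9
v*O = 5*9 = 45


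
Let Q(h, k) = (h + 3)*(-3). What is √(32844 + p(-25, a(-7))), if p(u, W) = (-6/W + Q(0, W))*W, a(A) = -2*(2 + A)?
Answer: 2*√8187 ≈ 180.96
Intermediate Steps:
Q(h, k) = -9 - 3*h (Q(h, k) = (3 + h)*(-3) = -9 - 3*h)
a(A) = -4 - 2*A (a(A) = -(4 + 2*A) = -4 - 2*A)
p(u, W) = W*(-9 - 6/W) (p(u, W) = (-6/W + (-9 - 3*0))*W = (-6/W + (-9 + 0))*W = (-6/W - 9)*W = (-9 - 6/W)*W = W*(-9 - 6/W))
√(32844 + p(-25, a(-7))) = √(32844 + (-6 - 9*(-4 - 2*(-7)))) = √(32844 + (-6 - 9*(-4 + 14))) = √(32844 + (-6 - 9*10)) = √(32844 + (-6 - 90)) = √(32844 - 96) = √32748 = 2*√8187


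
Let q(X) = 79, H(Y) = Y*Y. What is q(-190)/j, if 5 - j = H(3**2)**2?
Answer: -79/6556 ≈ -0.012050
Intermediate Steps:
H(Y) = Y**2
j = -6556 (j = 5 - ((3**2)**2)**2 = 5 - (9**2)**2 = 5 - 1*81**2 = 5 - 1*6561 = 5 - 6561 = -6556)
q(-190)/j = 79/(-6556) = 79*(-1/6556) = -79/6556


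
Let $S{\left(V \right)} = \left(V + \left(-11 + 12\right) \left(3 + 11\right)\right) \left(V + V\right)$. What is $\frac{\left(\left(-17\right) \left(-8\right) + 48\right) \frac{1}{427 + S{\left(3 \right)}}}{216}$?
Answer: $\frac{1}{621} \approx 0.0016103$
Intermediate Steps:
$S{\left(V \right)} = 2 V \left(14 + V\right)$ ($S{\left(V \right)} = \left(V + 1 \cdot 14\right) 2 V = \left(V + 14\right) 2 V = \left(14 + V\right) 2 V = 2 V \left(14 + V\right)$)
$\frac{\left(\left(-17\right) \left(-8\right) + 48\right) \frac{1}{427 + S{\left(3 \right)}}}{216} = \frac{\left(\left(-17\right) \left(-8\right) + 48\right) \frac{1}{427 + 2 \cdot 3 \left(14 + 3\right)}}{216} = \frac{136 + 48}{427 + 2 \cdot 3 \cdot 17} \cdot \frac{1}{216} = \frac{184}{427 + 102} \cdot \frac{1}{216} = \frac{184}{529} \cdot \frac{1}{216} = 184 \cdot \frac{1}{529} \cdot \frac{1}{216} = \frac{8}{23} \cdot \frac{1}{216} = \frac{1}{621}$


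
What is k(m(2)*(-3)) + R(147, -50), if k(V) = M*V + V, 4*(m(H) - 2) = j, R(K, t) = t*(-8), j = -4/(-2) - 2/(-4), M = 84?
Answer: -2155/8 ≈ -269.38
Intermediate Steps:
j = 5/2 (j = -4*(-1/2) - 2*(-1/4) = 2 + 1/2 = 5/2 ≈ 2.5000)
R(K, t) = -8*t
m(H) = 21/8 (m(H) = 2 + (1/4)*(5/2) = 2 + 5/8 = 21/8)
k(V) = 85*V (k(V) = 84*V + V = 85*V)
k(m(2)*(-3)) + R(147, -50) = 85*((21/8)*(-3)) - 8*(-50) = 85*(-63/8) + 400 = -5355/8 + 400 = -2155/8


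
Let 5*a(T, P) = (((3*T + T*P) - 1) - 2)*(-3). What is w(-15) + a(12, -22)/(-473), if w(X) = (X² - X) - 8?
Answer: 49817/215 ≈ 231.71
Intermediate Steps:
w(X) = -8 + X² - X
a(T, P) = 9/5 - 9*T/5 - 3*P*T/5 (a(T, P) = ((((3*T + T*P) - 1) - 2)*(-3))/5 = ((((3*T + P*T) - 1) - 2)*(-3))/5 = (((-1 + 3*T + P*T) - 2)*(-3))/5 = ((-3 + 3*T + P*T)*(-3))/5 = (9 - 9*T - 3*P*T)/5 = 9/5 - 9*T/5 - 3*P*T/5)
w(-15) + a(12, -22)/(-473) = (-8 + (-15)² - 1*(-15)) + (9/5 - 9/5*12 - ⅗*(-22)*12)/(-473) = (-8 + 225 + 15) + (9/5 - 108/5 + 792/5)*(-1/473) = 232 + (693/5)*(-1/473) = 232 - 63/215 = 49817/215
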